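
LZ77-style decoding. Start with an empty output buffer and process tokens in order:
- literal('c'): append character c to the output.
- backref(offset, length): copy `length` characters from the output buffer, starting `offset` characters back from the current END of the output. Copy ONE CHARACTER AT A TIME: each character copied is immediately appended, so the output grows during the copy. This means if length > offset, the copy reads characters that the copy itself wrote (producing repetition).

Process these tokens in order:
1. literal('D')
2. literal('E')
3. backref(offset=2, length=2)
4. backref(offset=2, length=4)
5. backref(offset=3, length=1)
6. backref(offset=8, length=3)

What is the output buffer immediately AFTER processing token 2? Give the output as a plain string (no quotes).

Token 1: literal('D'). Output: "D"
Token 2: literal('E'). Output: "DE"

Answer: DE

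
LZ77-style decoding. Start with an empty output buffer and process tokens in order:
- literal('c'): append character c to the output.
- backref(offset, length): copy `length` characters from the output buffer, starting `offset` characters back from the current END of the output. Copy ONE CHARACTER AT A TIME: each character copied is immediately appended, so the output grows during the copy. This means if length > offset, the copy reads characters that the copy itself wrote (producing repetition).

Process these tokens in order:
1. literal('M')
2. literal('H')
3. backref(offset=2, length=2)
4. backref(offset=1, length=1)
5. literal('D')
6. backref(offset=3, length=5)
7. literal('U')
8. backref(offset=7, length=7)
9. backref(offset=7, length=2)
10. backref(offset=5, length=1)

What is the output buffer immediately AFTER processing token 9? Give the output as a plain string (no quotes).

Answer: MHMHHDHHDHHUDHHDHHUDH

Derivation:
Token 1: literal('M'). Output: "M"
Token 2: literal('H'). Output: "MH"
Token 3: backref(off=2, len=2). Copied 'MH' from pos 0. Output: "MHMH"
Token 4: backref(off=1, len=1). Copied 'H' from pos 3. Output: "MHMHH"
Token 5: literal('D'). Output: "MHMHHD"
Token 6: backref(off=3, len=5) (overlapping!). Copied 'HHDHH' from pos 3. Output: "MHMHHDHHDHH"
Token 7: literal('U'). Output: "MHMHHDHHDHHU"
Token 8: backref(off=7, len=7). Copied 'DHHDHHU' from pos 5. Output: "MHMHHDHHDHHUDHHDHHU"
Token 9: backref(off=7, len=2). Copied 'DH' from pos 12. Output: "MHMHHDHHDHHUDHHDHHUDH"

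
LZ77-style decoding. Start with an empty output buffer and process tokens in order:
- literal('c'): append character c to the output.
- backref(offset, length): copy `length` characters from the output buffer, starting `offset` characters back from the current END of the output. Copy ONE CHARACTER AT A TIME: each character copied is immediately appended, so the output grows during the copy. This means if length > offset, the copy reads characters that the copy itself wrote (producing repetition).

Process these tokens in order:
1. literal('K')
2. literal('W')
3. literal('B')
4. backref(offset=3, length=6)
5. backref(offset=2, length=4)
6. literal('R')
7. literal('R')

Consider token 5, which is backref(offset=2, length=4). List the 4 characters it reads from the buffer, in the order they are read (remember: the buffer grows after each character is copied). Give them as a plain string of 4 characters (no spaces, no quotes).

Answer: WBWB

Derivation:
Token 1: literal('K'). Output: "K"
Token 2: literal('W'). Output: "KW"
Token 3: literal('B'). Output: "KWB"
Token 4: backref(off=3, len=6) (overlapping!). Copied 'KWBKWB' from pos 0. Output: "KWBKWBKWB"
Token 5: backref(off=2, len=4). Buffer before: "KWBKWBKWB" (len 9)
  byte 1: read out[7]='W', append. Buffer now: "KWBKWBKWBW"
  byte 2: read out[8]='B', append. Buffer now: "KWBKWBKWBWB"
  byte 3: read out[9]='W', append. Buffer now: "KWBKWBKWBWBW"
  byte 4: read out[10]='B', append. Buffer now: "KWBKWBKWBWBWB"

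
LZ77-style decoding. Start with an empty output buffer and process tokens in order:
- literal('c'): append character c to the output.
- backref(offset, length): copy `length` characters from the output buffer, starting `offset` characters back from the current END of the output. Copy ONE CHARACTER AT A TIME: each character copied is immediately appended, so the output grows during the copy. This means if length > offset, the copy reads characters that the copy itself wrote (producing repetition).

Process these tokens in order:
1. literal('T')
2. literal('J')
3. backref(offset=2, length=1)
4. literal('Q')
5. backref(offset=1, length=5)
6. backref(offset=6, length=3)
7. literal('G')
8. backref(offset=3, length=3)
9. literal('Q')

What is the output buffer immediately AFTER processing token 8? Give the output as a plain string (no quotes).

Answer: TJTQQQQQQQQQGQQG

Derivation:
Token 1: literal('T'). Output: "T"
Token 2: literal('J'). Output: "TJ"
Token 3: backref(off=2, len=1). Copied 'T' from pos 0. Output: "TJT"
Token 4: literal('Q'). Output: "TJTQ"
Token 5: backref(off=1, len=5) (overlapping!). Copied 'QQQQQ' from pos 3. Output: "TJTQQQQQQ"
Token 6: backref(off=6, len=3). Copied 'QQQ' from pos 3. Output: "TJTQQQQQQQQQ"
Token 7: literal('G'). Output: "TJTQQQQQQQQQG"
Token 8: backref(off=3, len=3). Copied 'QQG' from pos 10. Output: "TJTQQQQQQQQQGQQG"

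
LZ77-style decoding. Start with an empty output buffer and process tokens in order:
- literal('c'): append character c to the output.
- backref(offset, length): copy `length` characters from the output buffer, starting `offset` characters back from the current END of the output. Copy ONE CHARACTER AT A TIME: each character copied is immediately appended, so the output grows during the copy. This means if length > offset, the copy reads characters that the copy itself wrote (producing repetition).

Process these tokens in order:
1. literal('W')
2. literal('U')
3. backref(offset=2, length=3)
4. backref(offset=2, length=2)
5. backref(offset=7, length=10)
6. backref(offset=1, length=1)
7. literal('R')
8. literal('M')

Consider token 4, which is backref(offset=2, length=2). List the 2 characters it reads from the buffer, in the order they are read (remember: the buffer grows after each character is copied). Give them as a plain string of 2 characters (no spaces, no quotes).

Answer: UW

Derivation:
Token 1: literal('W'). Output: "W"
Token 2: literal('U'). Output: "WU"
Token 3: backref(off=2, len=3) (overlapping!). Copied 'WUW' from pos 0. Output: "WUWUW"
Token 4: backref(off=2, len=2). Buffer before: "WUWUW" (len 5)
  byte 1: read out[3]='U', append. Buffer now: "WUWUWU"
  byte 2: read out[4]='W', append. Buffer now: "WUWUWUW"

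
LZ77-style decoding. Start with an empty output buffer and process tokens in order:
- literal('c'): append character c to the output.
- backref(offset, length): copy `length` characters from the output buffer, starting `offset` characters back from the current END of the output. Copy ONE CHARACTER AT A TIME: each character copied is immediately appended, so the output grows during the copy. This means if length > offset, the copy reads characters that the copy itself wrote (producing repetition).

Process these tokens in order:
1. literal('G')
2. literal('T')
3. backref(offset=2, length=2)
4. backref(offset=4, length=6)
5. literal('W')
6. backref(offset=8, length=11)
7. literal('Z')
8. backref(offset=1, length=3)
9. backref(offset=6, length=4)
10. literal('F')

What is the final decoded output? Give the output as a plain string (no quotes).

Answer: GTGTGTGTGTWTGTGTGTWTGTZZZZGTZZF

Derivation:
Token 1: literal('G'). Output: "G"
Token 2: literal('T'). Output: "GT"
Token 3: backref(off=2, len=2). Copied 'GT' from pos 0. Output: "GTGT"
Token 4: backref(off=4, len=6) (overlapping!). Copied 'GTGTGT' from pos 0. Output: "GTGTGTGTGT"
Token 5: literal('W'). Output: "GTGTGTGTGTW"
Token 6: backref(off=8, len=11) (overlapping!). Copied 'TGTGTGTWTGT' from pos 3. Output: "GTGTGTGTGTWTGTGTGTWTGT"
Token 7: literal('Z'). Output: "GTGTGTGTGTWTGTGTGTWTGTZ"
Token 8: backref(off=1, len=3) (overlapping!). Copied 'ZZZ' from pos 22. Output: "GTGTGTGTGTWTGTGTGTWTGTZZZZ"
Token 9: backref(off=6, len=4). Copied 'GTZZ' from pos 20. Output: "GTGTGTGTGTWTGTGTGTWTGTZZZZGTZZ"
Token 10: literal('F'). Output: "GTGTGTGTGTWTGTGTGTWTGTZZZZGTZZF"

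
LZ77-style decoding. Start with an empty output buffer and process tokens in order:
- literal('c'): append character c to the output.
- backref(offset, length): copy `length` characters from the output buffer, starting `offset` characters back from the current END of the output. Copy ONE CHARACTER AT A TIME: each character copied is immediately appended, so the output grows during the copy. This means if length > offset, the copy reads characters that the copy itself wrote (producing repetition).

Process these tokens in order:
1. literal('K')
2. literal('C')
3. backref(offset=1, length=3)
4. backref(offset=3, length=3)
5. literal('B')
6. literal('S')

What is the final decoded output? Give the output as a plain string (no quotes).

Token 1: literal('K'). Output: "K"
Token 2: literal('C'). Output: "KC"
Token 3: backref(off=1, len=3) (overlapping!). Copied 'CCC' from pos 1. Output: "KCCCC"
Token 4: backref(off=3, len=3). Copied 'CCC' from pos 2. Output: "KCCCCCCC"
Token 5: literal('B'). Output: "KCCCCCCCB"
Token 6: literal('S'). Output: "KCCCCCCCBS"

Answer: KCCCCCCCBS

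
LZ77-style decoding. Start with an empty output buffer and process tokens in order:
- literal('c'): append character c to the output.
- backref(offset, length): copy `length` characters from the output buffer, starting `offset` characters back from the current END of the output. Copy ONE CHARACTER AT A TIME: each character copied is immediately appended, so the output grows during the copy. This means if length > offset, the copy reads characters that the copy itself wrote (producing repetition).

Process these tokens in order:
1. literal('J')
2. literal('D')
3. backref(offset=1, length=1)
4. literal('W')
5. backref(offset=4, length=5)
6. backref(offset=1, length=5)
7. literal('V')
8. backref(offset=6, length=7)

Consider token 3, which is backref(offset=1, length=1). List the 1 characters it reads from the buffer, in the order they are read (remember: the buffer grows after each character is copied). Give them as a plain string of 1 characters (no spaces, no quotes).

Token 1: literal('J'). Output: "J"
Token 2: literal('D'). Output: "JD"
Token 3: backref(off=1, len=1). Buffer before: "JD" (len 2)
  byte 1: read out[1]='D', append. Buffer now: "JDD"

Answer: D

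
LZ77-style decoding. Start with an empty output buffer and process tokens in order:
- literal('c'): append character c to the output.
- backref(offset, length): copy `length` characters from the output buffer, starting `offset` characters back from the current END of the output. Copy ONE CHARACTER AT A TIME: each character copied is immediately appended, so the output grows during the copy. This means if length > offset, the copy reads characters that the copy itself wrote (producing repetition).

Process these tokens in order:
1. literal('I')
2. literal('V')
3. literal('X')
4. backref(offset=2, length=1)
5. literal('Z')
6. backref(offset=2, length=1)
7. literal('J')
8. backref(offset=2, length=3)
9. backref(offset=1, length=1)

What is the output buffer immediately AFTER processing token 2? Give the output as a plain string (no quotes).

Answer: IV

Derivation:
Token 1: literal('I'). Output: "I"
Token 2: literal('V'). Output: "IV"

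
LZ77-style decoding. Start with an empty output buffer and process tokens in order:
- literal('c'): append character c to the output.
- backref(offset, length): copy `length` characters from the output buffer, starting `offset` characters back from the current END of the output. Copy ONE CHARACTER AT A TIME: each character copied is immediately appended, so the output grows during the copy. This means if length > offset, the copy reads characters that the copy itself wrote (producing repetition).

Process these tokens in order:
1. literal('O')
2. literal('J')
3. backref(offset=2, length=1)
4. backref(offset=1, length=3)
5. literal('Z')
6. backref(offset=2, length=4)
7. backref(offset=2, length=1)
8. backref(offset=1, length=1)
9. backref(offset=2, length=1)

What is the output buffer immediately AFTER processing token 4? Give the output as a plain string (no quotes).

Token 1: literal('O'). Output: "O"
Token 2: literal('J'). Output: "OJ"
Token 3: backref(off=2, len=1). Copied 'O' from pos 0. Output: "OJO"
Token 4: backref(off=1, len=3) (overlapping!). Copied 'OOO' from pos 2. Output: "OJOOOO"

Answer: OJOOOO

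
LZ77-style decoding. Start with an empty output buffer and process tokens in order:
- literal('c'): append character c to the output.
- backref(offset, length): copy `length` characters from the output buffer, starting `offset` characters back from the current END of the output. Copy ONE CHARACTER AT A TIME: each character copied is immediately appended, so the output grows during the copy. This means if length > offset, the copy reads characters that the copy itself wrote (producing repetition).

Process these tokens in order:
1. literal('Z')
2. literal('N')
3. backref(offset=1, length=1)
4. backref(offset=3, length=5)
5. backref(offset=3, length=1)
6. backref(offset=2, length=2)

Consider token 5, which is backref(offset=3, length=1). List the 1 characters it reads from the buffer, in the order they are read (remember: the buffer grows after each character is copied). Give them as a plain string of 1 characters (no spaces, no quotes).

Answer: N

Derivation:
Token 1: literal('Z'). Output: "Z"
Token 2: literal('N'). Output: "ZN"
Token 3: backref(off=1, len=1). Copied 'N' from pos 1. Output: "ZNN"
Token 4: backref(off=3, len=5) (overlapping!). Copied 'ZNNZN' from pos 0. Output: "ZNNZNNZN"
Token 5: backref(off=3, len=1). Buffer before: "ZNNZNNZN" (len 8)
  byte 1: read out[5]='N', append. Buffer now: "ZNNZNNZNN"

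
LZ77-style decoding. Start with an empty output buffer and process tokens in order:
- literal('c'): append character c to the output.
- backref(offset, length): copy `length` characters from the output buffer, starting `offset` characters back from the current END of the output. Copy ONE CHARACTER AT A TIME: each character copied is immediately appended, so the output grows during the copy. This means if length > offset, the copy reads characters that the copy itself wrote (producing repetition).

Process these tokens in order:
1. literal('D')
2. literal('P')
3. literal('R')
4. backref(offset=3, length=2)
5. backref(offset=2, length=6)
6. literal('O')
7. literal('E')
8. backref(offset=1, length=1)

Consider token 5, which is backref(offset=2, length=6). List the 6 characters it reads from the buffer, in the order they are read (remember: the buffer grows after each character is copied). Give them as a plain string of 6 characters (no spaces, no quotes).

Token 1: literal('D'). Output: "D"
Token 2: literal('P'). Output: "DP"
Token 3: literal('R'). Output: "DPR"
Token 4: backref(off=3, len=2). Copied 'DP' from pos 0. Output: "DPRDP"
Token 5: backref(off=2, len=6). Buffer before: "DPRDP" (len 5)
  byte 1: read out[3]='D', append. Buffer now: "DPRDPD"
  byte 2: read out[4]='P', append. Buffer now: "DPRDPDP"
  byte 3: read out[5]='D', append. Buffer now: "DPRDPDPD"
  byte 4: read out[6]='P', append. Buffer now: "DPRDPDPDP"
  byte 5: read out[7]='D', append. Buffer now: "DPRDPDPDPD"
  byte 6: read out[8]='P', append. Buffer now: "DPRDPDPDPDP"

Answer: DPDPDP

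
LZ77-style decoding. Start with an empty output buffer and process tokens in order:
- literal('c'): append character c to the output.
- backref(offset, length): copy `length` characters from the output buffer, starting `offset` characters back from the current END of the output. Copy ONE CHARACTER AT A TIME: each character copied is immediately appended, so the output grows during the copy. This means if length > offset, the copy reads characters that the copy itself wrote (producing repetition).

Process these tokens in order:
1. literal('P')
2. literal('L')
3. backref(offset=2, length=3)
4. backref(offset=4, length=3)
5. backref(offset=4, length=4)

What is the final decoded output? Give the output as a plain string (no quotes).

Token 1: literal('P'). Output: "P"
Token 2: literal('L'). Output: "PL"
Token 3: backref(off=2, len=3) (overlapping!). Copied 'PLP' from pos 0. Output: "PLPLP"
Token 4: backref(off=4, len=3). Copied 'LPL' from pos 1. Output: "PLPLPLPL"
Token 5: backref(off=4, len=4). Copied 'PLPL' from pos 4. Output: "PLPLPLPLPLPL"

Answer: PLPLPLPLPLPL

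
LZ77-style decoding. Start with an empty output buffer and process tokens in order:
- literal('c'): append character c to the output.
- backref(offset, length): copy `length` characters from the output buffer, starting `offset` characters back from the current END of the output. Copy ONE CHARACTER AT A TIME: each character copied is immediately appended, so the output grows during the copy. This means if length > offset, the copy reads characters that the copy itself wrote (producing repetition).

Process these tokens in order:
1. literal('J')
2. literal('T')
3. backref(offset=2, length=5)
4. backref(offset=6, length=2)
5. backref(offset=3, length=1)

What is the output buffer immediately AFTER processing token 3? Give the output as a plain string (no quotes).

Token 1: literal('J'). Output: "J"
Token 2: literal('T'). Output: "JT"
Token 3: backref(off=2, len=5) (overlapping!). Copied 'JTJTJ' from pos 0. Output: "JTJTJTJ"

Answer: JTJTJTJ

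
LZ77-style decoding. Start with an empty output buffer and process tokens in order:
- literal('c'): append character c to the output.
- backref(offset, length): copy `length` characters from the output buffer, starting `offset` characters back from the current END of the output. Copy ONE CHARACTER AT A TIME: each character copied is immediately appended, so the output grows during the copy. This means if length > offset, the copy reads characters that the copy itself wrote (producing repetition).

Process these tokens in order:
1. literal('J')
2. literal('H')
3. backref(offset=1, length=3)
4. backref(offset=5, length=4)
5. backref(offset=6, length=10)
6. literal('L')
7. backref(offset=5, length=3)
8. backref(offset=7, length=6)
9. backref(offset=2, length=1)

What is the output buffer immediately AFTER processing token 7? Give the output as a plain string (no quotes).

Token 1: literal('J'). Output: "J"
Token 2: literal('H'). Output: "JH"
Token 3: backref(off=1, len=3) (overlapping!). Copied 'HHH' from pos 1. Output: "JHHHH"
Token 4: backref(off=5, len=4). Copied 'JHHH' from pos 0. Output: "JHHHHJHHH"
Token 5: backref(off=6, len=10) (overlapping!). Copied 'HHJHHHHHJH' from pos 3. Output: "JHHHHJHHHHHJHHHHHJH"
Token 6: literal('L'). Output: "JHHHHJHHHHHJHHHHHJHL"
Token 7: backref(off=5, len=3). Copied 'HHJ' from pos 15. Output: "JHHHHJHHHHHJHHHHHJHLHHJ"

Answer: JHHHHJHHHHHJHHHHHJHLHHJ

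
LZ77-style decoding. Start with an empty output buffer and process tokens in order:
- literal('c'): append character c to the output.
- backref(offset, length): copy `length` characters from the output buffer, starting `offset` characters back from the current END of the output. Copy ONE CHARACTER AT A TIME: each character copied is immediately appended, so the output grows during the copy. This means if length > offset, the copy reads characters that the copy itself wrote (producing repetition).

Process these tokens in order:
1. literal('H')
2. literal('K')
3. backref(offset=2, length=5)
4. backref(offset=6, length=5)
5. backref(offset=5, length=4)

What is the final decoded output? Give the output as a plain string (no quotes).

Token 1: literal('H'). Output: "H"
Token 2: literal('K'). Output: "HK"
Token 3: backref(off=2, len=5) (overlapping!). Copied 'HKHKH' from pos 0. Output: "HKHKHKH"
Token 4: backref(off=6, len=5). Copied 'KHKHK' from pos 1. Output: "HKHKHKHKHKHK"
Token 5: backref(off=5, len=4). Copied 'KHKH' from pos 7. Output: "HKHKHKHKHKHKKHKH"

Answer: HKHKHKHKHKHKKHKH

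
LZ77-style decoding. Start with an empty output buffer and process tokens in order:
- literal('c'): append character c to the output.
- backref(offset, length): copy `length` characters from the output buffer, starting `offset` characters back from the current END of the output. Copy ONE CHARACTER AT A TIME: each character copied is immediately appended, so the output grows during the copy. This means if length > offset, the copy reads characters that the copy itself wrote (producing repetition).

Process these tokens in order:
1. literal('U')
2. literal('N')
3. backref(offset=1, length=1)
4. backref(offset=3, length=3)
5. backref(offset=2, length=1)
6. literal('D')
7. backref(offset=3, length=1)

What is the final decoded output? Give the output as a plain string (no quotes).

Token 1: literal('U'). Output: "U"
Token 2: literal('N'). Output: "UN"
Token 3: backref(off=1, len=1). Copied 'N' from pos 1. Output: "UNN"
Token 4: backref(off=3, len=3). Copied 'UNN' from pos 0. Output: "UNNUNN"
Token 5: backref(off=2, len=1). Copied 'N' from pos 4. Output: "UNNUNNN"
Token 6: literal('D'). Output: "UNNUNNND"
Token 7: backref(off=3, len=1). Copied 'N' from pos 5. Output: "UNNUNNNDN"

Answer: UNNUNNNDN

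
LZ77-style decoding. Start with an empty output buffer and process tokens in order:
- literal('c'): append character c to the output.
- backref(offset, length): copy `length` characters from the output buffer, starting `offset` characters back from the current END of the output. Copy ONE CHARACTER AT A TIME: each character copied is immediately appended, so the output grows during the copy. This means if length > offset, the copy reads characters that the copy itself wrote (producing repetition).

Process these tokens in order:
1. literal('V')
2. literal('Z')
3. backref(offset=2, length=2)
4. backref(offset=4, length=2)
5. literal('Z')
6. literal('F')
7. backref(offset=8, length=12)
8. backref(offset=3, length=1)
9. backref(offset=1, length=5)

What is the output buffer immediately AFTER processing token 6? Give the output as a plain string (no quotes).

Answer: VZVZVZZF

Derivation:
Token 1: literal('V'). Output: "V"
Token 2: literal('Z'). Output: "VZ"
Token 3: backref(off=2, len=2). Copied 'VZ' from pos 0. Output: "VZVZ"
Token 4: backref(off=4, len=2). Copied 'VZ' from pos 0. Output: "VZVZVZ"
Token 5: literal('Z'). Output: "VZVZVZZ"
Token 6: literal('F'). Output: "VZVZVZZF"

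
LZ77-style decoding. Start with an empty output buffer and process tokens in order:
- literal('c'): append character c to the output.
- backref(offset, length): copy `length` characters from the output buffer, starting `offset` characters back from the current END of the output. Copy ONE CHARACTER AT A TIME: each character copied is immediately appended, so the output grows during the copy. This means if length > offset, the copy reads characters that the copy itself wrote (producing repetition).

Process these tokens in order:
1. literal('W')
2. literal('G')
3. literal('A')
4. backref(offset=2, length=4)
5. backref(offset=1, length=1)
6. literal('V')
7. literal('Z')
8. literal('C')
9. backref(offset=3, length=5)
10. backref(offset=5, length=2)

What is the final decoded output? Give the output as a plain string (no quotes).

Answer: WGAGAGAAVZCVZCVZVZ

Derivation:
Token 1: literal('W'). Output: "W"
Token 2: literal('G'). Output: "WG"
Token 3: literal('A'). Output: "WGA"
Token 4: backref(off=2, len=4) (overlapping!). Copied 'GAGA' from pos 1. Output: "WGAGAGA"
Token 5: backref(off=1, len=1). Copied 'A' from pos 6. Output: "WGAGAGAA"
Token 6: literal('V'). Output: "WGAGAGAAV"
Token 7: literal('Z'). Output: "WGAGAGAAVZ"
Token 8: literal('C'). Output: "WGAGAGAAVZC"
Token 9: backref(off=3, len=5) (overlapping!). Copied 'VZCVZ' from pos 8. Output: "WGAGAGAAVZCVZCVZ"
Token 10: backref(off=5, len=2). Copied 'VZ' from pos 11. Output: "WGAGAGAAVZCVZCVZVZ"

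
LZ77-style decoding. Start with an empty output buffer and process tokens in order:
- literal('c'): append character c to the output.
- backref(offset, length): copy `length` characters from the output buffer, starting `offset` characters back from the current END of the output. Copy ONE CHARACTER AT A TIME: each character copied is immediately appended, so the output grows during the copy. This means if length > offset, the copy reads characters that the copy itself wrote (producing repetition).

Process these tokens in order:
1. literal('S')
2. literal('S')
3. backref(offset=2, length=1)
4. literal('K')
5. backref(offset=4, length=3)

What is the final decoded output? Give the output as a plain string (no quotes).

Token 1: literal('S'). Output: "S"
Token 2: literal('S'). Output: "SS"
Token 3: backref(off=2, len=1). Copied 'S' from pos 0. Output: "SSS"
Token 4: literal('K'). Output: "SSSK"
Token 5: backref(off=4, len=3). Copied 'SSS' from pos 0. Output: "SSSKSSS"

Answer: SSSKSSS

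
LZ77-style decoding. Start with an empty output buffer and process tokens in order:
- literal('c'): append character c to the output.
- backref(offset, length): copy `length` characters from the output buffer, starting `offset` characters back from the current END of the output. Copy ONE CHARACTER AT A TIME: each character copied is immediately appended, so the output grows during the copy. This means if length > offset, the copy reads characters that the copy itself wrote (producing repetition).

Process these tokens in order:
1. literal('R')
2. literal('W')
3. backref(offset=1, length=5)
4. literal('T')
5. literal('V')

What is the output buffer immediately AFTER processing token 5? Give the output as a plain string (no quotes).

Answer: RWWWWWWTV

Derivation:
Token 1: literal('R'). Output: "R"
Token 2: literal('W'). Output: "RW"
Token 3: backref(off=1, len=5) (overlapping!). Copied 'WWWWW' from pos 1. Output: "RWWWWWW"
Token 4: literal('T'). Output: "RWWWWWWT"
Token 5: literal('V'). Output: "RWWWWWWTV"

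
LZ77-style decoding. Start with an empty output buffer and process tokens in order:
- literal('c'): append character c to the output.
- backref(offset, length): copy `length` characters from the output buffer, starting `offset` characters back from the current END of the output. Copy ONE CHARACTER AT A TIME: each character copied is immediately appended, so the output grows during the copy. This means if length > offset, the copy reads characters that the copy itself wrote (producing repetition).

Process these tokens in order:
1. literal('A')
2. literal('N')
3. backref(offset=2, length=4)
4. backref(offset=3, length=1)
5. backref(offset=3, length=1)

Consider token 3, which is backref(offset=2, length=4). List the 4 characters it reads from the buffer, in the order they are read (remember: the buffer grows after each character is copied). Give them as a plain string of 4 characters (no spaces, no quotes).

Answer: ANAN

Derivation:
Token 1: literal('A'). Output: "A"
Token 2: literal('N'). Output: "AN"
Token 3: backref(off=2, len=4). Buffer before: "AN" (len 2)
  byte 1: read out[0]='A', append. Buffer now: "ANA"
  byte 2: read out[1]='N', append. Buffer now: "ANAN"
  byte 3: read out[2]='A', append. Buffer now: "ANANA"
  byte 4: read out[3]='N', append. Buffer now: "ANANAN"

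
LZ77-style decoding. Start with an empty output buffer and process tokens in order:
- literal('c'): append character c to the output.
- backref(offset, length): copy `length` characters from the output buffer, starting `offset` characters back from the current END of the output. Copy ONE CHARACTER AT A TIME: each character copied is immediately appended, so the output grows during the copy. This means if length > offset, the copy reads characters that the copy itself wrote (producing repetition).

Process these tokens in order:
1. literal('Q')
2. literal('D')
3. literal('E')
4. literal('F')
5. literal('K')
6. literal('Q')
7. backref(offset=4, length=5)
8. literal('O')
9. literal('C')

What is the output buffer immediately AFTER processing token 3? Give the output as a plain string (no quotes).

Answer: QDE

Derivation:
Token 1: literal('Q'). Output: "Q"
Token 2: literal('D'). Output: "QD"
Token 3: literal('E'). Output: "QDE"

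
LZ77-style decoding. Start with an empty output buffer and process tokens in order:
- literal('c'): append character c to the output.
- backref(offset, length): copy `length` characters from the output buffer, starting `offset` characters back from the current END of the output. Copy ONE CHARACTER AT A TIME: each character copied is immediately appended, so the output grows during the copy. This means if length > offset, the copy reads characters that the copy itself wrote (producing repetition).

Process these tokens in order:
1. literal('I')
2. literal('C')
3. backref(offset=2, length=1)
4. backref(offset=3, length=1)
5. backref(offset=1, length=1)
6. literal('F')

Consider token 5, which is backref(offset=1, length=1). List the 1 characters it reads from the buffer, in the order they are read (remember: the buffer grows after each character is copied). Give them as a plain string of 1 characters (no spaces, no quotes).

Token 1: literal('I'). Output: "I"
Token 2: literal('C'). Output: "IC"
Token 3: backref(off=2, len=1). Copied 'I' from pos 0. Output: "ICI"
Token 4: backref(off=3, len=1). Copied 'I' from pos 0. Output: "ICII"
Token 5: backref(off=1, len=1). Buffer before: "ICII" (len 4)
  byte 1: read out[3]='I', append. Buffer now: "ICIII"

Answer: I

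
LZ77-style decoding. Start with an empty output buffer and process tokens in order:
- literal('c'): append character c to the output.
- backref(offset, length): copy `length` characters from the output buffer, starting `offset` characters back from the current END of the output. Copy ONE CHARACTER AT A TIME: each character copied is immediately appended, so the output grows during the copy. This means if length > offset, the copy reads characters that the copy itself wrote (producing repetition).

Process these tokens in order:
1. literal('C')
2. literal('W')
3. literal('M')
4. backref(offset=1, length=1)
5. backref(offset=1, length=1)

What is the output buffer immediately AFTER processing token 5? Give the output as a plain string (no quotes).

Answer: CWMMM

Derivation:
Token 1: literal('C'). Output: "C"
Token 2: literal('W'). Output: "CW"
Token 3: literal('M'). Output: "CWM"
Token 4: backref(off=1, len=1). Copied 'M' from pos 2. Output: "CWMM"
Token 5: backref(off=1, len=1). Copied 'M' from pos 3. Output: "CWMMM"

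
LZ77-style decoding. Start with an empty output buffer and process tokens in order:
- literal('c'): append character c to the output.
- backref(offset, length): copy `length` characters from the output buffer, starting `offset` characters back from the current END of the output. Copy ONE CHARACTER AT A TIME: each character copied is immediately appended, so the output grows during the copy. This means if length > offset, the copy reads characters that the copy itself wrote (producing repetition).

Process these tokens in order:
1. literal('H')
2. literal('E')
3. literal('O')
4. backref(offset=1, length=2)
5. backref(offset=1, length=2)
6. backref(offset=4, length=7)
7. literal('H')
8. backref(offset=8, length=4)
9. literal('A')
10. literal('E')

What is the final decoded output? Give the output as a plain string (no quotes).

Token 1: literal('H'). Output: "H"
Token 2: literal('E'). Output: "HE"
Token 3: literal('O'). Output: "HEO"
Token 4: backref(off=1, len=2) (overlapping!). Copied 'OO' from pos 2. Output: "HEOOO"
Token 5: backref(off=1, len=2) (overlapping!). Copied 'OO' from pos 4. Output: "HEOOOOO"
Token 6: backref(off=4, len=7) (overlapping!). Copied 'OOOOOOO' from pos 3. Output: "HEOOOOOOOOOOOO"
Token 7: literal('H'). Output: "HEOOOOOOOOOOOOH"
Token 8: backref(off=8, len=4). Copied 'OOOO' from pos 7. Output: "HEOOOOOOOOOOOOHOOOO"
Token 9: literal('A'). Output: "HEOOOOOOOOOOOOHOOOOA"
Token 10: literal('E'). Output: "HEOOOOOOOOOOOOHOOOOAE"

Answer: HEOOOOOOOOOOOOHOOOOAE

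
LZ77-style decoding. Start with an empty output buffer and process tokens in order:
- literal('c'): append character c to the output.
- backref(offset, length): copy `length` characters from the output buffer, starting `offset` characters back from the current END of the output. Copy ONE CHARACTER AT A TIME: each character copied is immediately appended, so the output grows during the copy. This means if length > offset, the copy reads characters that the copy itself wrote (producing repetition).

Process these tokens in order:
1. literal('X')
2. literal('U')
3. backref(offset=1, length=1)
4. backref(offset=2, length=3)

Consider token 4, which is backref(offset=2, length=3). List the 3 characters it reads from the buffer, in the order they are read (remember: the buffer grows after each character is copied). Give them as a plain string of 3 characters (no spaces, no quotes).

Answer: UUU

Derivation:
Token 1: literal('X'). Output: "X"
Token 2: literal('U'). Output: "XU"
Token 3: backref(off=1, len=1). Copied 'U' from pos 1. Output: "XUU"
Token 4: backref(off=2, len=3). Buffer before: "XUU" (len 3)
  byte 1: read out[1]='U', append. Buffer now: "XUUU"
  byte 2: read out[2]='U', append. Buffer now: "XUUUU"
  byte 3: read out[3]='U', append. Buffer now: "XUUUUU"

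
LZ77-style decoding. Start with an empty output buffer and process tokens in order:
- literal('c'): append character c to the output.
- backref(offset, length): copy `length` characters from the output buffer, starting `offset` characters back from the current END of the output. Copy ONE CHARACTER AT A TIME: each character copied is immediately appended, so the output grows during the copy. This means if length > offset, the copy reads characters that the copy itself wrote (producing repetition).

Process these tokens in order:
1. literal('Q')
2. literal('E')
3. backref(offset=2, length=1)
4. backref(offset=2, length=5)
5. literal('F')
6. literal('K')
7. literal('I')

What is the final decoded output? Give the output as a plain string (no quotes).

Token 1: literal('Q'). Output: "Q"
Token 2: literal('E'). Output: "QE"
Token 3: backref(off=2, len=1). Copied 'Q' from pos 0. Output: "QEQ"
Token 4: backref(off=2, len=5) (overlapping!). Copied 'EQEQE' from pos 1. Output: "QEQEQEQE"
Token 5: literal('F'). Output: "QEQEQEQEF"
Token 6: literal('K'). Output: "QEQEQEQEFK"
Token 7: literal('I'). Output: "QEQEQEQEFKI"

Answer: QEQEQEQEFKI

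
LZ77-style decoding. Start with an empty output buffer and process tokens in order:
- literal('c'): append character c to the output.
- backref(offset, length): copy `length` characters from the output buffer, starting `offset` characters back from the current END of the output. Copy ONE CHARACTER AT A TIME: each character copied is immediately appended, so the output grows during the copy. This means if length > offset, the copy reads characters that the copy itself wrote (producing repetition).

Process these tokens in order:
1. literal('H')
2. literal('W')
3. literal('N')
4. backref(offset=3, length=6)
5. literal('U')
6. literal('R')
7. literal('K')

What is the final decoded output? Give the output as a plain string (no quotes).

Token 1: literal('H'). Output: "H"
Token 2: literal('W'). Output: "HW"
Token 3: literal('N'). Output: "HWN"
Token 4: backref(off=3, len=6) (overlapping!). Copied 'HWNHWN' from pos 0. Output: "HWNHWNHWN"
Token 5: literal('U'). Output: "HWNHWNHWNU"
Token 6: literal('R'). Output: "HWNHWNHWNUR"
Token 7: literal('K'). Output: "HWNHWNHWNURK"

Answer: HWNHWNHWNURK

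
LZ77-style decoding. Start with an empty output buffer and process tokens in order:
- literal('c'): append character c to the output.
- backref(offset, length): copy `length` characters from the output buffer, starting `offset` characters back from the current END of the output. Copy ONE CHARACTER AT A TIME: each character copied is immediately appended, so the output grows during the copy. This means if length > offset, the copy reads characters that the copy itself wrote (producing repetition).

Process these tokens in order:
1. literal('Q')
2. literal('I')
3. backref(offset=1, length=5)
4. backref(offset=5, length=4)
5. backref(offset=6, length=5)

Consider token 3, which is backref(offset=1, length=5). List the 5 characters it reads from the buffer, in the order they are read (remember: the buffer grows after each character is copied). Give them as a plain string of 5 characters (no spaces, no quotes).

Token 1: literal('Q'). Output: "Q"
Token 2: literal('I'). Output: "QI"
Token 3: backref(off=1, len=5). Buffer before: "QI" (len 2)
  byte 1: read out[1]='I', append. Buffer now: "QII"
  byte 2: read out[2]='I', append. Buffer now: "QIII"
  byte 3: read out[3]='I', append. Buffer now: "QIIII"
  byte 4: read out[4]='I', append. Buffer now: "QIIIII"
  byte 5: read out[5]='I', append. Buffer now: "QIIIIII"

Answer: IIIII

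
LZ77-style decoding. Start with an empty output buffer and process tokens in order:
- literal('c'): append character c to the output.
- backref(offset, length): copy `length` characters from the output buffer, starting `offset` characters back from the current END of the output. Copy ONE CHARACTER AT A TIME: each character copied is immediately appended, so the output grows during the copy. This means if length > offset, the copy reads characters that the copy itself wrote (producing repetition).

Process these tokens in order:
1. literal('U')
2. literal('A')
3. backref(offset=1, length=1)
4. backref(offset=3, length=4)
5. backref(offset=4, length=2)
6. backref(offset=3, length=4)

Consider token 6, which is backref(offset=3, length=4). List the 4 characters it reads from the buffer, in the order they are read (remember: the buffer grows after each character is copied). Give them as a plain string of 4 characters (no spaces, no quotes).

Token 1: literal('U'). Output: "U"
Token 2: literal('A'). Output: "UA"
Token 3: backref(off=1, len=1). Copied 'A' from pos 1. Output: "UAA"
Token 4: backref(off=3, len=4) (overlapping!). Copied 'UAAU' from pos 0. Output: "UAAUAAU"
Token 5: backref(off=4, len=2). Copied 'UA' from pos 3. Output: "UAAUAAUUA"
Token 6: backref(off=3, len=4). Buffer before: "UAAUAAUUA" (len 9)
  byte 1: read out[6]='U', append. Buffer now: "UAAUAAUUAU"
  byte 2: read out[7]='U', append. Buffer now: "UAAUAAUUAUU"
  byte 3: read out[8]='A', append. Buffer now: "UAAUAAUUAUUA"
  byte 4: read out[9]='U', append. Buffer now: "UAAUAAUUAUUAU"

Answer: UUAU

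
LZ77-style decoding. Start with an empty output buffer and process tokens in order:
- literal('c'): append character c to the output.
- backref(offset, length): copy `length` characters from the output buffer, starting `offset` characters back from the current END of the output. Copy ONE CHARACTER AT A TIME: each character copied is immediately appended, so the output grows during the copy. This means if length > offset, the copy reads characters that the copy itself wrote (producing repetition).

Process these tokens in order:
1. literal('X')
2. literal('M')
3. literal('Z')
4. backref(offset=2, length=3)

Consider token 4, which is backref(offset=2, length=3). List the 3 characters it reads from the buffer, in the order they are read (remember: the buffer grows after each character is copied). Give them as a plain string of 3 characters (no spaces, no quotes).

Answer: MZM

Derivation:
Token 1: literal('X'). Output: "X"
Token 2: literal('M'). Output: "XM"
Token 3: literal('Z'). Output: "XMZ"
Token 4: backref(off=2, len=3). Buffer before: "XMZ" (len 3)
  byte 1: read out[1]='M', append. Buffer now: "XMZM"
  byte 2: read out[2]='Z', append. Buffer now: "XMZMZ"
  byte 3: read out[3]='M', append. Buffer now: "XMZMZM"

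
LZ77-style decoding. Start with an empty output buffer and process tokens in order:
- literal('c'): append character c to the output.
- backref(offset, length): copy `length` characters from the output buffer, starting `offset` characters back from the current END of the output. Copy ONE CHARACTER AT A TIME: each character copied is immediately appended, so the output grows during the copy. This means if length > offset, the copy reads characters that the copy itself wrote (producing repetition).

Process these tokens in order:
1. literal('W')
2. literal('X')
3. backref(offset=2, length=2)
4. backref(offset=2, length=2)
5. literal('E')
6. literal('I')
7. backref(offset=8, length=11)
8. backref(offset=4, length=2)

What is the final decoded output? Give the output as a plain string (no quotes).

Token 1: literal('W'). Output: "W"
Token 2: literal('X'). Output: "WX"
Token 3: backref(off=2, len=2). Copied 'WX' from pos 0. Output: "WXWX"
Token 4: backref(off=2, len=2). Copied 'WX' from pos 2. Output: "WXWXWX"
Token 5: literal('E'). Output: "WXWXWXE"
Token 6: literal('I'). Output: "WXWXWXEI"
Token 7: backref(off=8, len=11) (overlapping!). Copied 'WXWXWXEIWXW' from pos 0. Output: "WXWXWXEIWXWXWXEIWXW"
Token 8: backref(off=4, len=2). Copied 'IW' from pos 15. Output: "WXWXWXEIWXWXWXEIWXWIW"

Answer: WXWXWXEIWXWXWXEIWXWIW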